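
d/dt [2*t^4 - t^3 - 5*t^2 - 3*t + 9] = 8*t^3 - 3*t^2 - 10*t - 3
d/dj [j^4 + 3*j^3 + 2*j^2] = j*(4*j^2 + 9*j + 4)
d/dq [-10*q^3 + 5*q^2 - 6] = 10*q*(1 - 3*q)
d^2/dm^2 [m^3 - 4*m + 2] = 6*m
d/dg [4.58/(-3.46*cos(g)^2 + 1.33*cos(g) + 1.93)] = (6.0914 - 31.6936*cos(g))*sin(g)/(-3.46*cos(g)^2 + 1.33*cos(g) + 1.93)^2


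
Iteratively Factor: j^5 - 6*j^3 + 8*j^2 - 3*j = (j + 3)*(j^4 - 3*j^3 + 3*j^2 - j) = j*(j + 3)*(j^3 - 3*j^2 + 3*j - 1) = j*(j - 1)*(j + 3)*(j^2 - 2*j + 1) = j*(j - 1)^2*(j + 3)*(j - 1)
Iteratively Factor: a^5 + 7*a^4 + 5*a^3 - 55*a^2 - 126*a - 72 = (a + 3)*(a^4 + 4*a^3 - 7*a^2 - 34*a - 24) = (a + 3)*(a + 4)*(a^3 - 7*a - 6) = (a + 1)*(a + 3)*(a + 4)*(a^2 - a - 6) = (a + 1)*(a + 2)*(a + 3)*(a + 4)*(a - 3)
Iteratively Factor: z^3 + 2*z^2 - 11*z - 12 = (z + 1)*(z^2 + z - 12) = (z + 1)*(z + 4)*(z - 3)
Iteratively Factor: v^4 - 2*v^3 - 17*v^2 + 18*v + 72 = (v + 3)*(v^3 - 5*v^2 - 2*v + 24) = (v + 2)*(v + 3)*(v^2 - 7*v + 12) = (v - 3)*(v + 2)*(v + 3)*(v - 4)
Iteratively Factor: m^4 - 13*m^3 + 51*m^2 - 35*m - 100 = (m - 5)*(m^3 - 8*m^2 + 11*m + 20) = (m - 5)*(m - 4)*(m^2 - 4*m - 5) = (m - 5)*(m - 4)*(m + 1)*(m - 5)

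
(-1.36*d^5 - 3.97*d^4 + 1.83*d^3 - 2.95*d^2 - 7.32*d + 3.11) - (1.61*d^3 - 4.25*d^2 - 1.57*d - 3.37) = -1.36*d^5 - 3.97*d^4 + 0.22*d^3 + 1.3*d^2 - 5.75*d + 6.48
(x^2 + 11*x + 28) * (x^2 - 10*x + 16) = x^4 + x^3 - 66*x^2 - 104*x + 448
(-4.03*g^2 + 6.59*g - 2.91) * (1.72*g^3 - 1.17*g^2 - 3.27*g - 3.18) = -6.9316*g^5 + 16.0499*g^4 + 0.462600000000002*g^3 - 5.32919999999999*g^2 - 11.4405*g + 9.2538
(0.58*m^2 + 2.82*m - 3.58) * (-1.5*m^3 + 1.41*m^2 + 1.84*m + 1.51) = -0.87*m^5 - 3.4122*m^4 + 10.4134*m^3 + 1.0168*m^2 - 2.329*m - 5.4058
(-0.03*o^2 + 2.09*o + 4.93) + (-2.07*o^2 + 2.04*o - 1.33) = -2.1*o^2 + 4.13*o + 3.6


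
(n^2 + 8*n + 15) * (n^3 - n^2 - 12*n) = n^5 + 7*n^4 - 5*n^3 - 111*n^2 - 180*n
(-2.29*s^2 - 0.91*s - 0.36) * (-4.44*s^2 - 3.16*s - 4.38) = 10.1676*s^4 + 11.2768*s^3 + 14.5042*s^2 + 5.1234*s + 1.5768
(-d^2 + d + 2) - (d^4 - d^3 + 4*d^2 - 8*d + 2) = -d^4 + d^3 - 5*d^2 + 9*d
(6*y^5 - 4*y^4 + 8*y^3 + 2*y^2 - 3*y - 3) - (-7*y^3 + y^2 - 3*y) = 6*y^5 - 4*y^4 + 15*y^3 + y^2 - 3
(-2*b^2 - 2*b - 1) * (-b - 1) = 2*b^3 + 4*b^2 + 3*b + 1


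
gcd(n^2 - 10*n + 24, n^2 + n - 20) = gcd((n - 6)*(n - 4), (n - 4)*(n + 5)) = n - 4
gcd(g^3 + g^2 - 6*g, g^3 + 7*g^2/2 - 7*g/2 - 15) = g^2 + g - 6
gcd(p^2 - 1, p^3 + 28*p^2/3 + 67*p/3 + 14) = p + 1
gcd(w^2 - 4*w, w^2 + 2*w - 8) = 1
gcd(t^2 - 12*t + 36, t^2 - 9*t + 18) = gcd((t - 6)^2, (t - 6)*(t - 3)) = t - 6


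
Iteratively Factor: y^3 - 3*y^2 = (y - 3)*(y^2) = y*(y - 3)*(y)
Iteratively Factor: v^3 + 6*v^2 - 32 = (v - 2)*(v^2 + 8*v + 16) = (v - 2)*(v + 4)*(v + 4)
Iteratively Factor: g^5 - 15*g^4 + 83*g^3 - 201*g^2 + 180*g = (g - 3)*(g^4 - 12*g^3 + 47*g^2 - 60*g) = (g - 5)*(g - 3)*(g^3 - 7*g^2 + 12*g) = (g - 5)*(g - 4)*(g - 3)*(g^2 - 3*g) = g*(g - 5)*(g - 4)*(g - 3)*(g - 3)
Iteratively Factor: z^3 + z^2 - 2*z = (z + 2)*(z^2 - z) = z*(z + 2)*(z - 1)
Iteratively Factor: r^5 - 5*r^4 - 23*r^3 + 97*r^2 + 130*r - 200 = (r - 5)*(r^4 - 23*r^2 - 18*r + 40) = (r - 5)*(r + 4)*(r^3 - 4*r^2 - 7*r + 10) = (r - 5)*(r + 2)*(r + 4)*(r^2 - 6*r + 5) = (r - 5)^2*(r + 2)*(r + 4)*(r - 1)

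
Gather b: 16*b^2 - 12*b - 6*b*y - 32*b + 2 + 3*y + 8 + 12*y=16*b^2 + b*(-6*y - 44) + 15*y + 10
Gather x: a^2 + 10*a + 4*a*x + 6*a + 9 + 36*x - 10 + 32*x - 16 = a^2 + 16*a + x*(4*a + 68) - 17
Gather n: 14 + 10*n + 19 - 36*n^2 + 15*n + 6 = -36*n^2 + 25*n + 39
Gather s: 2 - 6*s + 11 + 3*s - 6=7 - 3*s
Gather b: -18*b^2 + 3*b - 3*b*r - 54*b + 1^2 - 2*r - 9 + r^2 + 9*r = -18*b^2 + b*(-3*r - 51) + r^2 + 7*r - 8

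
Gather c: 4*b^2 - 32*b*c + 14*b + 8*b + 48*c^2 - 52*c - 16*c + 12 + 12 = 4*b^2 + 22*b + 48*c^2 + c*(-32*b - 68) + 24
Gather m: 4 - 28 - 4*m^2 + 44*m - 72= -4*m^2 + 44*m - 96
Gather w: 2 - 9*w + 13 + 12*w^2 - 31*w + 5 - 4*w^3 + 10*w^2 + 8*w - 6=-4*w^3 + 22*w^2 - 32*w + 14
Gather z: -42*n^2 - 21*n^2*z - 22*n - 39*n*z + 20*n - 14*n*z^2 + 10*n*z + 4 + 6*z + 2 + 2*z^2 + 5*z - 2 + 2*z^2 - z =-42*n^2 - 2*n + z^2*(4 - 14*n) + z*(-21*n^2 - 29*n + 10) + 4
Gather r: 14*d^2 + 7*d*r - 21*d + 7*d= 14*d^2 + 7*d*r - 14*d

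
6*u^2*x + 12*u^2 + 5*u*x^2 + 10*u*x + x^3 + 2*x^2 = (2*u + x)*(3*u + x)*(x + 2)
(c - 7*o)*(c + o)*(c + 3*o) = c^3 - 3*c^2*o - 25*c*o^2 - 21*o^3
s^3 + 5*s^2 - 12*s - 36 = (s - 3)*(s + 2)*(s + 6)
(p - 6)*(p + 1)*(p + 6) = p^3 + p^2 - 36*p - 36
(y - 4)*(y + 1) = y^2 - 3*y - 4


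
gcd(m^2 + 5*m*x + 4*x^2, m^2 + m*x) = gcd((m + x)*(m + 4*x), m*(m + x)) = m + x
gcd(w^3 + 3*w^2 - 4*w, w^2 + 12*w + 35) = 1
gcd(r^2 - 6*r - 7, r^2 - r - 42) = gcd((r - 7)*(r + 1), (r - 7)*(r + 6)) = r - 7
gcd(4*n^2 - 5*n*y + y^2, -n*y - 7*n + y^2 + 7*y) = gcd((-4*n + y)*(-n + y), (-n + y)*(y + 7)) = -n + y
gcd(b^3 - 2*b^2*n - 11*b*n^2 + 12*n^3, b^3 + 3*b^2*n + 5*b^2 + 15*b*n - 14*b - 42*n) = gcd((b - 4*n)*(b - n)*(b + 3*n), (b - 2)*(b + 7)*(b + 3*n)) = b + 3*n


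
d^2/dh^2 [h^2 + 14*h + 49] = 2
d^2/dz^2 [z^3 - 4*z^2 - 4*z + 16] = 6*z - 8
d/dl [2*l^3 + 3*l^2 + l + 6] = 6*l^2 + 6*l + 1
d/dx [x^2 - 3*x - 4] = 2*x - 3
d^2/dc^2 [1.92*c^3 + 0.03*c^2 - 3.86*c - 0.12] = 11.52*c + 0.06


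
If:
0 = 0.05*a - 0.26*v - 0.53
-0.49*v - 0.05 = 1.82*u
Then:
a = 5.2*v + 10.6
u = -0.269230769230769*v - 0.0274725274725275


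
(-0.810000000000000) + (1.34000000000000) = 0.530000000000000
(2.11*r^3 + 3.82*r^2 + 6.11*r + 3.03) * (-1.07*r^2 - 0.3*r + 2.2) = -2.2577*r^5 - 4.7204*r^4 - 3.0417*r^3 + 3.3289*r^2 + 12.533*r + 6.666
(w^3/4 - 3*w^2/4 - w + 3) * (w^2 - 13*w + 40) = w^5/4 - 4*w^4 + 75*w^3/4 - 14*w^2 - 79*w + 120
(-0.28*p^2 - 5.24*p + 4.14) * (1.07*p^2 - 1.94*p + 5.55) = -0.2996*p^4 - 5.0636*p^3 + 13.0414*p^2 - 37.1136*p + 22.977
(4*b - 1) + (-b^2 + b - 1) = -b^2 + 5*b - 2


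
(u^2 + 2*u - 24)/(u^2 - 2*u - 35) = (-u^2 - 2*u + 24)/(-u^2 + 2*u + 35)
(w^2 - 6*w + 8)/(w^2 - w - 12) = (w - 2)/(w + 3)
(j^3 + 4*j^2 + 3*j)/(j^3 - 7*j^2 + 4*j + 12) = j*(j + 3)/(j^2 - 8*j + 12)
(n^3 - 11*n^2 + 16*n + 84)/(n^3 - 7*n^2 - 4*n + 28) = (n - 6)/(n - 2)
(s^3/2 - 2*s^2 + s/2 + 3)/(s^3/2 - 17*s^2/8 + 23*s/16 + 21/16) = 8*(s^2 - s - 2)/(8*s^2 - 10*s - 7)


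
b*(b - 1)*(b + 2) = b^3 + b^2 - 2*b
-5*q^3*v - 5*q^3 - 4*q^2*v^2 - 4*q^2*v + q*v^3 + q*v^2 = (-5*q + v)*(q + v)*(q*v + q)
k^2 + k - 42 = (k - 6)*(k + 7)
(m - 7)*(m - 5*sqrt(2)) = m^2 - 5*sqrt(2)*m - 7*m + 35*sqrt(2)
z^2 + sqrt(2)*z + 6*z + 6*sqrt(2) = (z + 6)*(z + sqrt(2))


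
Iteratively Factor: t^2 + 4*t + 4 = (t + 2)*(t + 2)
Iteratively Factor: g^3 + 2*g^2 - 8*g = (g + 4)*(g^2 - 2*g) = g*(g + 4)*(g - 2)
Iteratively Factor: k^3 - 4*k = (k - 2)*(k^2 + 2*k) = k*(k - 2)*(k + 2)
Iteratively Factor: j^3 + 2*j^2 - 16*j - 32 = (j + 2)*(j^2 - 16) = (j - 4)*(j + 2)*(j + 4)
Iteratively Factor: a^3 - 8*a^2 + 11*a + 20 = (a + 1)*(a^2 - 9*a + 20) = (a - 5)*(a + 1)*(a - 4)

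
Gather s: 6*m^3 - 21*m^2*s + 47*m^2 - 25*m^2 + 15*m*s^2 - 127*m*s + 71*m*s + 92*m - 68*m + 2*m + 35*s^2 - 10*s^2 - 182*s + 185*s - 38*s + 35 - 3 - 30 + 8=6*m^3 + 22*m^2 + 26*m + s^2*(15*m + 25) + s*(-21*m^2 - 56*m - 35) + 10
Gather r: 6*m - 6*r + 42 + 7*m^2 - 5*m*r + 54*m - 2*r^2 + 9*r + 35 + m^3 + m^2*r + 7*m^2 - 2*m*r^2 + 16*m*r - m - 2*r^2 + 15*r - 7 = m^3 + 14*m^2 + 59*m + r^2*(-2*m - 4) + r*(m^2 + 11*m + 18) + 70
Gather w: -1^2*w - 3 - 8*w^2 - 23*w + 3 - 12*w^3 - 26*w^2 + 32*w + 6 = -12*w^3 - 34*w^2 + 8*w + 6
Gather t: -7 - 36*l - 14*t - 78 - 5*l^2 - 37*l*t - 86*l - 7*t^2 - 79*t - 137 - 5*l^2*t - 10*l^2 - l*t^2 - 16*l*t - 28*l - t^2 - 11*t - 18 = -15*l^2 - 150*l + t^2*(-l - 8) + t*(-5*l^2 - 53*l - 104) - 240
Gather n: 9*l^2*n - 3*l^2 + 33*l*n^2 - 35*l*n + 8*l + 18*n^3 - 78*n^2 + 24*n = -3*l^2 + 8*l + 18*n^3 + n^2*(33*l - 78) + n*(9*l^2 - 35*l + 24)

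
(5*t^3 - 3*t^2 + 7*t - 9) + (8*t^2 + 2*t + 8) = 5*t^3 + 5*t^2 + 9*t - 1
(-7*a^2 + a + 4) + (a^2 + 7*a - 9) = -6*a^2 + 8*a - 5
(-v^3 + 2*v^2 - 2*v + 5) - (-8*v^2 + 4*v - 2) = -v^3 + 10*v^2 - 6*v + 7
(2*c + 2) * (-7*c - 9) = -14*c^2 - 32*c - 18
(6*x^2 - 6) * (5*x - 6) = 30*x^3 - 36*x^2 - 30*x + 36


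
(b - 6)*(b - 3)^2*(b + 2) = b^4 - 10*b^3 + 21*b^2 + 36*b - 108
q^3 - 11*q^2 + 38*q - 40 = (q - 5)*(q - 4)*(q - 2)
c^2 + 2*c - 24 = (c - 4)*(c + 6)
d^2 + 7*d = d*(d + 7)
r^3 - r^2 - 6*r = r*(r - 3)*(r + 2)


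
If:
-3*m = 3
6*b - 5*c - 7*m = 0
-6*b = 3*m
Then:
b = 1/2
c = 2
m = -1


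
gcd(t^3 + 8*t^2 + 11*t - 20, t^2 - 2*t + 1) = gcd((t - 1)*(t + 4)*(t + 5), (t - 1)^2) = t - 1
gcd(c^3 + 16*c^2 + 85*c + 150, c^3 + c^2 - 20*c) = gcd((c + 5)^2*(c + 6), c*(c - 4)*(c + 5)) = c + 5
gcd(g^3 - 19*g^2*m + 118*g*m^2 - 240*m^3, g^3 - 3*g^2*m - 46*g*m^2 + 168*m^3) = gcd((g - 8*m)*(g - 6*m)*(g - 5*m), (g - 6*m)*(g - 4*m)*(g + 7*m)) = g - 6*m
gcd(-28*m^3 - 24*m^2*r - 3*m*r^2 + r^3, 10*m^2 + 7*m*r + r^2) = 2*m + r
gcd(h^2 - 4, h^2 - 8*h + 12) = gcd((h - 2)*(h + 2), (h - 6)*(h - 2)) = h - 2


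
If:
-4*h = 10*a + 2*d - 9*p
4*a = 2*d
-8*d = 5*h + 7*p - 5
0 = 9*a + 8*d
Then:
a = 0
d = 0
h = 45/73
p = 20/73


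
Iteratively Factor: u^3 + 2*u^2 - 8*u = (u)*(u^2 + 2*u - 8) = u*(u - 2)*(u + 4)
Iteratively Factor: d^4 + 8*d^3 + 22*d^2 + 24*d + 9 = (d + 3)*(d^3 + 5*d^2 + 7*d + 3) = (d + 1)*(d + 3)*(d^2 + 4*d + 3) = (d + 1)*(d + 3)^2*(d + 1)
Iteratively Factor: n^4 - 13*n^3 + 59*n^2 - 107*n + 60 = (n - 5)*(n^3 - 8*n^2 + 19*n - 12) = (n - 5)*(n - 1)*(n^2 - 7*n + 12) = (n - 5)*(n - 3)*(n - 1)*(n - 4)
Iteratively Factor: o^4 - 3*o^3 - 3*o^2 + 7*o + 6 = (o - 3)*(o^3 - 3*o - 2) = (o - 3)*(o + 1)*(o^2 - o - 2) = (o - 3)*(o + 1)^2*(o - 2)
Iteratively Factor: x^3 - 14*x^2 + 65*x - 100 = (x - 5)*(x^2 - 9*x + 20) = (x - 5)^2*(x - 4)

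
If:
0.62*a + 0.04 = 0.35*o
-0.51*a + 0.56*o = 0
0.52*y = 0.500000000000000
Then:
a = -0.13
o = -0.12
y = 0.96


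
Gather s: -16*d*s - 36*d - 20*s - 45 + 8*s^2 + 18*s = -36*d + 8*s^2 + s*(-16*d - 2) - 45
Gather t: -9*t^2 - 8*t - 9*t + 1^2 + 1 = -9*t^2 - 17*t + 2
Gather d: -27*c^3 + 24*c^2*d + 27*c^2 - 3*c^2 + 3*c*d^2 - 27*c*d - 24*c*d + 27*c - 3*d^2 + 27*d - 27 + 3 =-27*c^3 + 24*c^2 + 27*c + d^2*(3*c - 3) + d*(24*c^2 - 51*c + 27) - 24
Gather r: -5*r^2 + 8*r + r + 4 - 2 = -5*r^2 + 9*r + 2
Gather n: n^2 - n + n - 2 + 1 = n^2 - 1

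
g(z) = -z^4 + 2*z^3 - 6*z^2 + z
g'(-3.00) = 199.00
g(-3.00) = -192.00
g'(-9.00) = 3511.00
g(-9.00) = -8514.00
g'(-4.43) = 519.66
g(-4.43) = -681.19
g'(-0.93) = 20.57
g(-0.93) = -8.48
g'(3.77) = -173.29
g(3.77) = -176.35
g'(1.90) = -27.58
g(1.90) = -19.07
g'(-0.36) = 6.28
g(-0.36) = -1.25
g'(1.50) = -17.00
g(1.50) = -10.31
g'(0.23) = -1.49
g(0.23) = -0.07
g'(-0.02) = 1.24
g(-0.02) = -0.02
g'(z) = -4*z^3 + 6*z^2 - 12*z + 1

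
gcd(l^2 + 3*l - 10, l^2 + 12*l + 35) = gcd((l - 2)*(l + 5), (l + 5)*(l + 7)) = l + 5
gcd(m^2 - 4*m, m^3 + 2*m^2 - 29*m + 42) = 1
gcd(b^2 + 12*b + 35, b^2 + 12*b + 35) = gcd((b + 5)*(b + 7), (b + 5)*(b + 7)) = b^2 + 12*b + 35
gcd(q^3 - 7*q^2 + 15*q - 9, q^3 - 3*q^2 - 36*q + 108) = q - 3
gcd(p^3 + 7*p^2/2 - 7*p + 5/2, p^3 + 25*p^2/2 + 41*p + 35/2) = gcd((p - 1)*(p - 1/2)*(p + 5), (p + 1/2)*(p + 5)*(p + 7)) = p + 5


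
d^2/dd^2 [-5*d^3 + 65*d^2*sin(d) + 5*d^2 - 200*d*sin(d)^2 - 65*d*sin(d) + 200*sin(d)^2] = -65*d^2*sin(d) + 65*d*sin(d) + 260*d*cos(d) - 400*d*cos(2*d) - 30*d - 130*sqrt(2)*cos(d + pi/4) + 400*sqrt(2)*cos(2*d + pi/4) + 10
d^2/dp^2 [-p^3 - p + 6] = -6*p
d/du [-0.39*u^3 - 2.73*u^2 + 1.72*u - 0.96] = -1.17*u^2 - 5.46*u + 1.72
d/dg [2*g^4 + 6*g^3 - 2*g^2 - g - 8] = 8*g^3 + 18*g^2 - 4*g - 1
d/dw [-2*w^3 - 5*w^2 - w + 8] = -6*w^2 - 10*w - 1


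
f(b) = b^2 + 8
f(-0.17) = 8.03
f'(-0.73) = -1.46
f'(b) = 2*b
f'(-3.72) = -7.44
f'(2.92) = 5.84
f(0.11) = 8.01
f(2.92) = 16.53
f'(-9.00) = -18.00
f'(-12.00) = -24.00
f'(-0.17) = -0.34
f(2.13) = 12.54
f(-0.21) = 8.04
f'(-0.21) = -0.42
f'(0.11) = 0.22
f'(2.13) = 4.26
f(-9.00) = 89.00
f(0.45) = 8.20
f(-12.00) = 152.00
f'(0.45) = 0.90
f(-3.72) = 21.84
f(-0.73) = 8.53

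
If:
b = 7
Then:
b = 7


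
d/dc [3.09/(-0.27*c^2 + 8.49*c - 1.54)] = (1.6686*c - 26.2341)/(0.27*c^2 - 8.49*c + 1.54)^2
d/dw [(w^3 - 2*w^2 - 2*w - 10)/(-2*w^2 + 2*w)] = (-w^4/2 + w^3 - 2*w^2 - 10*w + 5)/(w^2*(w^2 - 2*w + 1))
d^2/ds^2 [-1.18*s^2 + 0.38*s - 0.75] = -2.36000000000000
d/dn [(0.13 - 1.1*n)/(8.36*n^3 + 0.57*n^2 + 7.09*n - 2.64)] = (18.392*n^3 - 2.6334*n^2 - 0.1482*n + 1.9823)/(69.8896*n^6 + 9.5304*n^5 + 118.8697*n^4 - 36.0582*n^3 + 47.2585*n^2 - 37.4352*n + 6.9696)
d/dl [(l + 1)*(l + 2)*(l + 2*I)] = 3*l^2 + l*(6 + 4*I) + 2 + 6*I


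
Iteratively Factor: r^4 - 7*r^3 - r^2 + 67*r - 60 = (r - 5)*(r^3 - 2*r^2 - 11*r + 12) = (r - 5)*(r - 4)*(r^2 + 2*r - 3) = (r - 5)*(r - 4)*(r + 3)*(r - 1)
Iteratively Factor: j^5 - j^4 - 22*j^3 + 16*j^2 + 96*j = (j - 4)*(j^4 + 3*j^3 - 10*j^2 - 24*j) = (j - 4)*(j - 3)*(j^3 + 6*j^2 + 8*j) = (j - 4)*(j - 3)*(j + 2)*(j^2 + 4*j) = (j - 4)*(j - 3)*(j + 2)*(j + 4)*(j)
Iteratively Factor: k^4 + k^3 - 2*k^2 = (k + 2)*(k^3 - k^2) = k*(k + 2)*(k^2 - k) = k^2*(k + 2)*(k - 1)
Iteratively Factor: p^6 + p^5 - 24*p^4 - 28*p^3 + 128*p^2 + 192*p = (p - 3)*(p^5 + 4*p^4 - 12*p^3 - 64*p^2 - 64*p) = (p - 3)*(p + 2)*(p^4 + 2*p^3 - 16*p^2 - 32*p) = (p - 3)*(p + 2)*(p + 4)*(p^3 - 2*p^2 - 8*p) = p*(p - 3)*(p + 2)*(p + 4)*(p^2 - 2*p - 8) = p*(p - 3)*(p + 2)^2*(p + 4)*(p - 4)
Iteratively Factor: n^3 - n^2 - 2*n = (n - 2)*(n^2 + n) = n*(n - 2)*(n + 1)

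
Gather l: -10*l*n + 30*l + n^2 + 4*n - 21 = l*(30 - 10*n) + n^2 + 4*n - 21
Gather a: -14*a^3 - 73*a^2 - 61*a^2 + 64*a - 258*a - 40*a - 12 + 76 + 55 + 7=-14*a^3 - 134*a^2 - 234*a + 126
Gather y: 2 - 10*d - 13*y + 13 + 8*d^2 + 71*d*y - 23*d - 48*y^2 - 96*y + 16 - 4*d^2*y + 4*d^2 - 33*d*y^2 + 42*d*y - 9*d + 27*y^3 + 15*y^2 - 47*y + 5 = 12*d^2 - 42*d + 27*y^3 + y^2*(-33*d - 33) + y*(-4*d^2 + 113*d - 156) + 36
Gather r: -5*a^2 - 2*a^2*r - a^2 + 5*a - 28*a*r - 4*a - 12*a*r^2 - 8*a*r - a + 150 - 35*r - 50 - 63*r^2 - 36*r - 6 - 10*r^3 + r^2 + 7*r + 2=-6*a^2 - 10*r^3 + r^2*(-12*a - 62) + r*(-2*a^2 - 36*a - 64) + 96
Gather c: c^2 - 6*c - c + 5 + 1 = c^2 - 7*c + 6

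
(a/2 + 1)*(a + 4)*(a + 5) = a^3/2 + 11*a^2/2 + 19*a + 20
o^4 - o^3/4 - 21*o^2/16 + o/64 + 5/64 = (o - 5/4)*(o - 1/4)*(o + 1/4)*(o + 1)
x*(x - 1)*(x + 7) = x^3 + 6*x^2 - 7*x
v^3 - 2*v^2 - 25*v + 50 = (v - 5)*(v - 2)*(v + 5)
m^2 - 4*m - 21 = (m - 7)*(m + 3)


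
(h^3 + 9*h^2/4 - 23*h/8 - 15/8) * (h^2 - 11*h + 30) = h^5 - 35*h^4/4 + 19*h^3/8 + 389*h^2/4 - 525*h/8 - 225/4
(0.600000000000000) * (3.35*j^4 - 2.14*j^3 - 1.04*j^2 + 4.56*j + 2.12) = 2.01*j^4 - 1.284*j^3 - 0.624*j^2 + 2.736*j + 1.272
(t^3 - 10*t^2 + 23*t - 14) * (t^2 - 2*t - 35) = t^5 - 12*t^4 + 8*t^3 + 290*t^2 - 777*t + 490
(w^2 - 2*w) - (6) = w^2 - 2*w - 6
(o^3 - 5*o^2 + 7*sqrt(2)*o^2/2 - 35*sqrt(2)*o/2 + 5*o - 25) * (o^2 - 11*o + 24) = o^5 - 16*o^4 + 7*sqrt(2)*o^4/2 - 56*sqrt(2)*o^3 + 84*o^3 - 200*o^2 + 553*sqrt(2)*o^2/2 - 420*sqrt(2)*o + 395*o - 600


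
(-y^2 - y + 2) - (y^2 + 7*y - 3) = -2*y^2 - 8*y + 5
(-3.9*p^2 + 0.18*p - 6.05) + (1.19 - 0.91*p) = -3.9*p^2 - 0.73*p - 4.86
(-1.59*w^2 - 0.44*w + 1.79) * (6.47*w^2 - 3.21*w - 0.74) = -10.2873*w^4 + 2.2571*w^3 + 14.1703*w^2 - 5.4203*w - 1.3246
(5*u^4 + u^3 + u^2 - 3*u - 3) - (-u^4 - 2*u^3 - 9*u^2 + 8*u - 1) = 6*u^4 + 3*u^3 + 10*u^2 - 11*u - 2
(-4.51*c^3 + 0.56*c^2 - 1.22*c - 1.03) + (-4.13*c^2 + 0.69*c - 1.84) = -4.51*c^3 - 3.57*c^2 - 0.53*c - 2.87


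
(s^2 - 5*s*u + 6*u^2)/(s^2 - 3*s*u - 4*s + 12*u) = (s - 2*u)/(s - 4)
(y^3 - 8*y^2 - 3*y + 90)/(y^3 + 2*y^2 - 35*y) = (y^2 - 3*y - 18)/(y*(y + 7))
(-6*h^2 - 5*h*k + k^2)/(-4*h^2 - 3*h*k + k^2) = (6*h - k)/(4*h - k)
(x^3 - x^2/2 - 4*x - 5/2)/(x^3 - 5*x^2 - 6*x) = (2*x^2 - 3*x - 5)/(2*x*(x - 6))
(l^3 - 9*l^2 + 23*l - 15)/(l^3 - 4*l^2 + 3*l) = (l - 5)/l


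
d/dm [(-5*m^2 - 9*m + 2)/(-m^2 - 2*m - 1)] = (m + 13)/(m^3 + 3*m^2 + 3*m + 1)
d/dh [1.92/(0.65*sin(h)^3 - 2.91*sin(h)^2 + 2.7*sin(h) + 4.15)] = (-3.744*sin(h)^2 + 11.1744*sin(h) - 5.184)*cos(h)/(0.65*sin(h)^3 - 2.91*sin(h)^2 + 2.7*sin(h) + 4.15)^2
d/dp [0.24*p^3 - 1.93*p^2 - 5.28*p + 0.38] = 0.72*p^2 - 3.86*p - 5.28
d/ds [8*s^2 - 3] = 16*s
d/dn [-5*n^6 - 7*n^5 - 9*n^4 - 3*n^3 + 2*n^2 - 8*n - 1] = -30*n^5 - 35*n^4 - 36*n^3 - 9*n^2 + 4*n - 8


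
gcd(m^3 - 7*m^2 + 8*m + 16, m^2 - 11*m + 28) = m - 4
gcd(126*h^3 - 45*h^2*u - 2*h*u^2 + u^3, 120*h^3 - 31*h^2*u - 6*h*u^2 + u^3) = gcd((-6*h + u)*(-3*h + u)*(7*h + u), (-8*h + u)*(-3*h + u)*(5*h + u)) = -3*h + u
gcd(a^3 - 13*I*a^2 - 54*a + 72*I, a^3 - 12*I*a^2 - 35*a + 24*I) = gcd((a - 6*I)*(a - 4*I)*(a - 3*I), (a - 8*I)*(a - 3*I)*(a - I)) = a - 3*I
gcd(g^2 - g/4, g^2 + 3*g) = g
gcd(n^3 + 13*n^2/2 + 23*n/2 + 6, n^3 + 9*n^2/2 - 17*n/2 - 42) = n + 4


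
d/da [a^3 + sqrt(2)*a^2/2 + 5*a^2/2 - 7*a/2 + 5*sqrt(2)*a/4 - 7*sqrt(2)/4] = 3*a^2 + sqrt(2)*a + 5*a - 7/2 + 5*sqrt(2)/4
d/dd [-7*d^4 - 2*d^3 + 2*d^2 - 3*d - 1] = -28*d^3 - 6*d^2 + 4*d - 3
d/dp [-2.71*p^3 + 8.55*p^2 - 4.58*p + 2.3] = -8.13*p^2 + 17.1*p - 4.58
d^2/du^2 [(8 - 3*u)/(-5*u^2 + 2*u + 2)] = 2*((46 - 45*u)*(-5*u^2 + 2*u + 2) - 4*(3*u - 8)*(5*u - 1)^2)/(-5*u^2 + 2*u + 2)^3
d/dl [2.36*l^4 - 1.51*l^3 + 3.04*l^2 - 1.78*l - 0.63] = 9.44*l^3 - 4.53*l^2 + 6.08*l - 1.78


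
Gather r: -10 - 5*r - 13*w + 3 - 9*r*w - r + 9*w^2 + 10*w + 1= r*(-9*w - 6) + 9*w^2 - 3*w - 6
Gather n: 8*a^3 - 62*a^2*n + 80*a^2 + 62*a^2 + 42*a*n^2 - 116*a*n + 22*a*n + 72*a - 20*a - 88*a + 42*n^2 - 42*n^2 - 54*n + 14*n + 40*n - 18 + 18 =8*a^3 + 142*a^2 + 42*a*n^2 - 36*a + n*(-62*a^2 - 94*a)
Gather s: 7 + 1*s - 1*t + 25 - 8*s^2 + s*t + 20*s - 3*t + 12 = -8*s^2 + s*(t + 21) - 4*t + 44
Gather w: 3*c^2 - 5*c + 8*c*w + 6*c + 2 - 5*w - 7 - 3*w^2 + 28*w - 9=3*c^2 + c - 3*w^2 + w*(8*c + 23) - 14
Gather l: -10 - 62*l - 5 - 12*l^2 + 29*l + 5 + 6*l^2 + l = -6*l^2 - 32*l - 10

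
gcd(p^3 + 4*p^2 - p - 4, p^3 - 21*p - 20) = p^2 + 5*p + 4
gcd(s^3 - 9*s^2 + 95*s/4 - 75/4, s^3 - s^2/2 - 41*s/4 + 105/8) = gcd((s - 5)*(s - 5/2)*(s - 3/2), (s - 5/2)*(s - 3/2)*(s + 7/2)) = s^2 - 4*s + 15/4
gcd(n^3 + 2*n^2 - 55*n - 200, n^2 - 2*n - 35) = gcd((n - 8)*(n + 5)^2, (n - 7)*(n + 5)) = n + 5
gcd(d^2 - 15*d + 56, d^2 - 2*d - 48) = d - 8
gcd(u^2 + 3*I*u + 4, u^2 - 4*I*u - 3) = u - I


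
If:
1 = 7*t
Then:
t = 1/7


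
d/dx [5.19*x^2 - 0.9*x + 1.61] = 10.38*x - 0.9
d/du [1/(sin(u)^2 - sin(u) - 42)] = (1 - 2*sin(u))*cos(u)/(sin(u) + cos(u)^2 + 41)^2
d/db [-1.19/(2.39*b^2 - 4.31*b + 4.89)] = (5.6882*b - 5.1289)/(2.39*b^2 - 4.31*b + 4.89)^2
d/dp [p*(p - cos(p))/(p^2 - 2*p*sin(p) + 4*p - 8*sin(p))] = (p^3*sin(p) + 2*p^3*cos(p) + 2*p^2*sin(p) + 9*p^2*cos(p) + 2*p^2 - 16*p*sin(p) - 8*p + 4*sin(2*p))/((p + 4)^2*(p - 2*sin(p))^2)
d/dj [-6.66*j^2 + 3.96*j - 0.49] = 3.96 - 13.32*j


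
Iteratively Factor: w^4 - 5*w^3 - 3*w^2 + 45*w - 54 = (w + 3)*(w^3 - 8*w^2 + 21*w - 18) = (w - 3)*(w + 3)*(w^2 - 5*w + 6) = (w - 3)*(w - 2)*(w + 3)*(w - 3)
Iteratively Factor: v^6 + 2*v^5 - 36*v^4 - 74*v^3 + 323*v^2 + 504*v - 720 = (v - 1)*(v^5 + 3*v^4 - 33*v^3 - 107*v^2 + 216*v + 720) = (v - 3)*(v - 1)*(v^4 + 6*v^3 - 15*v^2 - 152*v - 240) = (v - 3)*(v - 1)*(v + 4)*(v^3 + 2*v^2 - 23*v - 60) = (v - 5)*(v - 3)*(v - 1)*(v + 4)*(v^2 + 7*v + 12) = (v - 5)*(v - 3)*(v - 1)*(v + 3)*(v + 4)*(v + 4)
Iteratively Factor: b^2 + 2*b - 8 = (b + 4)*(b - 2)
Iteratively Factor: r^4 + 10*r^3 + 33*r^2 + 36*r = (r)*(r^3 + 10*r^2 + 33*r + 36) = r*(r + 3)*(r^2 + 7*r + 12) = r*(r + 3)*(r + 4)*(r + 3)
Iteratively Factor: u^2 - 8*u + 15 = (u - 3)*(u - 5)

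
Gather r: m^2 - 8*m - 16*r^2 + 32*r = m^2 - 8*m - 16*r^2 + 32*r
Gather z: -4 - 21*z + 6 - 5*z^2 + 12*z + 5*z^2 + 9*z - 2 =0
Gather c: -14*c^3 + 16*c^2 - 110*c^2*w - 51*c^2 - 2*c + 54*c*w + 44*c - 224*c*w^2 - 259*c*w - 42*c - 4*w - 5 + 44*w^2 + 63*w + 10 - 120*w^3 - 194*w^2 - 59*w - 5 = -14*c^3 + c^2*(-110*w - 35) + c*(-224*w^2 - 205*w) - 120*w^3 - 150*w^2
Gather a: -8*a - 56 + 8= -8*a - 48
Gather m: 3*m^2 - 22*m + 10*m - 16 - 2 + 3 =3*m^2 - 12*m - 15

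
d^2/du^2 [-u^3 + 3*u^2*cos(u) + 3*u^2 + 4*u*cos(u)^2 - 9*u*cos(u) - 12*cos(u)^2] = -3*u^2*cos(u) - 12*u*sin(u) + 9*u*cos(u) - 8*u*cos(2*u) - 6*u + 18*sin(u) - 8*sin(2*u) + 6*cos(u) + 24*cos(2*u) + 6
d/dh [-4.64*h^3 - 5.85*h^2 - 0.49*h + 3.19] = -13.92*h^2 - 11.7*h - 0.49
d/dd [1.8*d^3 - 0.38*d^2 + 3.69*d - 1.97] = 5.4*d^2 - 0.76*d + 3.69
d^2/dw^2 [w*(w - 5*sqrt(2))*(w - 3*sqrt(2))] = 6*w - 16*sqrt(2)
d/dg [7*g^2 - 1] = 14*g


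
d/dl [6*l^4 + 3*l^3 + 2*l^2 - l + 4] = 24*l^3 + 9*l^2 + 4*l - 1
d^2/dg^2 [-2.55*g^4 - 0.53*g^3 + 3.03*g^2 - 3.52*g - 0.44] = -30.6*g^2 - 3.18*g + 6.06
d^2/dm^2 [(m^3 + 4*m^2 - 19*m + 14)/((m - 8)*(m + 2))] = 6*(19*m^3 + 174*m^2 - 132*m + 1192)/(m^6 - 18*m^5 + 60*m^4 + 360*m^3 - 960*m^2 - 4608*m - 4096)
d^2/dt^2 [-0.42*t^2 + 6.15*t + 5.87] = -0.840000000000000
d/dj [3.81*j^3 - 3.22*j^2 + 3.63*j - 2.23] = 11.43*j^2 - 6.44*j + 3.63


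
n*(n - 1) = n^2 - n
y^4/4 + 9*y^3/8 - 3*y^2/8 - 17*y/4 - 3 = (y/4 + 1)*(y - 2)*(y + 1)*(y + 3/2)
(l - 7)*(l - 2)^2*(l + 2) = l^4 - 9*l^3 + 10*l^2 + 36*l - 56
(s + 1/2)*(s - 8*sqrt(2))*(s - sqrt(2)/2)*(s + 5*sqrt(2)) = s^4 - 7*sqrt(2)*s^3/2 + s^3/2 - 77*s^2 - 7*sqrt(2)*s^2/4 - 77*s/2 + 40*sqrt(2)*s + 20*sqrt(2)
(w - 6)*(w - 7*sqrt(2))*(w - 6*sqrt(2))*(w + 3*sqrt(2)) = w^4 - 10*sqrt(2)*w^3 - 6*w^3 + 6*w^2 + 60*sqrt(2)*w^2 - 36*w + 252*sqrt(2)*w - 1512*sqrt(2)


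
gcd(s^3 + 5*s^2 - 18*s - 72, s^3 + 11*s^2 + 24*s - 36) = s + 6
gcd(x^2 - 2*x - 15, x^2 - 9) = x + 3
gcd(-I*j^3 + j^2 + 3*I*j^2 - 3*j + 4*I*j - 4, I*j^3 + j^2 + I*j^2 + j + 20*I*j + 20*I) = j + 1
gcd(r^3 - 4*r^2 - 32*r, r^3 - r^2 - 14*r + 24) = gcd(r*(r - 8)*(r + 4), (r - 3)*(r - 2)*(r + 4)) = r + 4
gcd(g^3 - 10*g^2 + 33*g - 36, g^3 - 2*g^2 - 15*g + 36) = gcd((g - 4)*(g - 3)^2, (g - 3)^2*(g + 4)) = g^2 - 6*g + 9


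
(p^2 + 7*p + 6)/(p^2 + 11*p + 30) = (p + 1)/(p + 5)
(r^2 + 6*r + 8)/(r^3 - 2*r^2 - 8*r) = (r + 4)/(r*(r - 4))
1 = 1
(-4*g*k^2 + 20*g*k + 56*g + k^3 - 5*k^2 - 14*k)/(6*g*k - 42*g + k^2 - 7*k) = (-4*g*k - 8*g + k^2 + 2*k)/(6*g + k)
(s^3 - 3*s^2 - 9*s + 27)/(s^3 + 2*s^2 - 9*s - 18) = (s - 3)/(s + 2)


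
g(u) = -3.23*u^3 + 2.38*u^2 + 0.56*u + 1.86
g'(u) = -9.69*u^2 + 4.76*u + 0.56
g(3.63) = -119.24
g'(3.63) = -109.85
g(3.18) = -76.16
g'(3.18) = -82.29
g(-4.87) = 428.65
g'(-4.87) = -252.44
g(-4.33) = 306.28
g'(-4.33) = -201.73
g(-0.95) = 6.25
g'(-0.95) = -12.71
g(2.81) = -49.44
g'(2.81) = -62.58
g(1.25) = -0.03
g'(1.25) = -8.63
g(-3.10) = 119.22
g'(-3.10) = -107.32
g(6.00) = -606.78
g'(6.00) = -319.72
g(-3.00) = 108.81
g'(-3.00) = -100.93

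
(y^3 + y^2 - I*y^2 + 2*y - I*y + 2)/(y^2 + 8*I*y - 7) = (y^2 + y*(1 - 2*I) - 2*I)/(y + 7*I)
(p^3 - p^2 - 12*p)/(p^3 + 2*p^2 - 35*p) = (p^2 - p - 12)/(p^2 + 2*p - 35)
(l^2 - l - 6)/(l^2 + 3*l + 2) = (l - 3)/(l + 1)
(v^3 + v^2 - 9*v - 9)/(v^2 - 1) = (v^2 - 9)/(v - 1)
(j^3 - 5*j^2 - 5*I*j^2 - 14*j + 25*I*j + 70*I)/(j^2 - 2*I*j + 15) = (j^2 - 5*j - 14)/(j + 3*I)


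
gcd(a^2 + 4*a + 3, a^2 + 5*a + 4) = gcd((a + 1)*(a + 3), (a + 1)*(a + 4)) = a + 1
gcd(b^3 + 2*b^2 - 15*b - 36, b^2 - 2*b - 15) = b + 3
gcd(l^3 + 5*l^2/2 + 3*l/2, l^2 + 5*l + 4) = l + 1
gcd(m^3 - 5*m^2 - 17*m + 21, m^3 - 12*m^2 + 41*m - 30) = m - 1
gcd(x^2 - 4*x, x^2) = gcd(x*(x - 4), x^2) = x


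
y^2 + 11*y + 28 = (y + 4)*(y + 7)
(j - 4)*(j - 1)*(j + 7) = j^3 + 2*j^2 - 31*j + 28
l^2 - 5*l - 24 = (l - 8)*(l + 3)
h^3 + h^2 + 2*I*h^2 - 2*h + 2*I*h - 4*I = (h - 1)*(h + 2)*(h + 2*I)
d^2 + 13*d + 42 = (d + 6)*(d + 7)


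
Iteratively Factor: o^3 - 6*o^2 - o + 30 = (o - 3)*(o^2 - 3*o - 10) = (o - 3)*(o + 2)*(o - 5)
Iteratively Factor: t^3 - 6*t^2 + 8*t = (t)*(t^2 - 6*t + 8) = t*(t - 2)*(t - 4)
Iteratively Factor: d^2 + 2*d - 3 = (d + 3)*(d - 1)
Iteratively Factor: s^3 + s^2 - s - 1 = (s - 1)*(s^2 + 2*s + 1) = (s - 1)*(s + 1)*(s + 1)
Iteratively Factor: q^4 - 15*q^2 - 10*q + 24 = (q + 3)*(q^3 - 3*q^2 - 6*q + 8) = (q + 2)*(q + 3)*(q^2 - 5*q + 4) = (q - 1)*(q + 2)*(q + 3)*(q - 4)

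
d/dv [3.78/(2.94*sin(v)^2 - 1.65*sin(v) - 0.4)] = (6.237 - 22.2264*sin(v))*cos(v)/(-2.94*sin(v)^2 + 1.65*sin(v) + 0.4)^2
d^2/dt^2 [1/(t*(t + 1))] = 2*(t^2 + t*(t + 1) + (t + 1)^2)/(t^3*(t + 1)^3)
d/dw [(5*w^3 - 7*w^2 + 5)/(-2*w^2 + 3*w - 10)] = (-10*w^4 + 30*w^3 - 171*w^2 + 160*w - 15)/(4*w^4 - 12*w^3 + 49*w^2 - 60*w + 100)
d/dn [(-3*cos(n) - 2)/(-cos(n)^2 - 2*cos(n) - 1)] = (3*cos(n) + 1)*sin(n)/(cos(n) + 1)^3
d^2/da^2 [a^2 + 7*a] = 2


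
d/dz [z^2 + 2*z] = 2*z + 2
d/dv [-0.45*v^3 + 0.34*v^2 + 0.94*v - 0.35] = -1.35*v^2 + 0.68*v + 0.94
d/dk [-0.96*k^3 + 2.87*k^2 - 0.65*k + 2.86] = -2.88*k^2 + 5.74*k - 0.65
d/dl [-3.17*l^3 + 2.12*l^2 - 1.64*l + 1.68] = -9.51*l^2 + 4.24*l - 1.64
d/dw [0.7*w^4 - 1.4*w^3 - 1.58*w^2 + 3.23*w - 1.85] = 2.8*w^3 - 4.2*w^2 - 3.16*w + 3.23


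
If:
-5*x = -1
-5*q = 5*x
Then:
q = -1/5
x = 1/5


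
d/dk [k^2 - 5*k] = 2*k - 5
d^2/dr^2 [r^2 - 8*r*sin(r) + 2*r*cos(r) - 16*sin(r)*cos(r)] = 8*r*sin(r) - 2*r*cos(r) - 4*sin(r) + 32*sin(2*r) - 16*cos(r) + 2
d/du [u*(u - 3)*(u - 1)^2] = 4*u^3 - 15*u^2 + 14*u - 3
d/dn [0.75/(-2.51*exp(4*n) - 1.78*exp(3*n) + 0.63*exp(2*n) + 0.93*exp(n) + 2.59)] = (7.53*exp(3*n) + 4.005*exp(2*n) - 0.945*exp(n) - 0.6975)*exp(n)/(-2.51*exp(4*n) - 1.78*exp(3*n) + 0.63*exp(2*n) + 0.93*exp(n) + 2.59)^2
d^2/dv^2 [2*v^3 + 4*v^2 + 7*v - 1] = 12*v + 8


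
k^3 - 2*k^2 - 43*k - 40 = (k - 8)*(k + 1)*(k + 5)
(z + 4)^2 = z^2 + 8*z + 16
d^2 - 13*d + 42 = (d - 7)*(d - 6)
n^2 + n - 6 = (n - 2)*(n + 3)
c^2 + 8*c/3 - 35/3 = (c - 7/3)*(c + 5)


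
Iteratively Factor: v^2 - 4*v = (v - 4)*(v)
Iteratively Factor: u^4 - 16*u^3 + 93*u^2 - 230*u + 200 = (u - 5)*(u^3 - 11*u^2 + 38*u - 40) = (u - 5)*(u - 4)*(u^2 - 7*u + 10) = (u - 5)*(u - 4)*(u - 2)*(u - 5)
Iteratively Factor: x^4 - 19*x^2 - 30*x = (x + 3)*(x^3 - 3*x^2 - 10*x) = x*(x + 3)*(x^2 - 3*x - 10) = x*(x + 2)*(x + 3)*(x - 5)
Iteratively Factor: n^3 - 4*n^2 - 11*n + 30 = (n + 3)*(n^2 - 7*n + 10) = (n - 5)*(n + 3)*(n - 2)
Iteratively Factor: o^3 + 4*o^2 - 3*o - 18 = (o + 3)*(o^2 + o - 6) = (o - 2)*(o + 3)*(o + 3)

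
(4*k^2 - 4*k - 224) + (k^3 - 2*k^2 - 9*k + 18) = k^3 + 2*k^2 - 13*k - 206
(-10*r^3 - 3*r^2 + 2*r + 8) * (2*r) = -20*r^4 - 6*r^3 + 4*r^2 + 16*r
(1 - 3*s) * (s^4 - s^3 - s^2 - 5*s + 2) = -3*s^5 + 4*s^4 + 2*s^3 + 14*s^2 - 11*s + 2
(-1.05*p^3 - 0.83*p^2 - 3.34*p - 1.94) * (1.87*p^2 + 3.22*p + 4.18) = -1.9635*p^5 - 4.9331*p^4 - 13.3074*p^3 - 17.852*p^2 - 20.208*p - 8.1092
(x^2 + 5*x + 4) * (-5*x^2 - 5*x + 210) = -5*x^4 - 30*x^3 + 165*x^2 + 1030*x + 840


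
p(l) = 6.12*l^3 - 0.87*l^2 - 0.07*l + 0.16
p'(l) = 18.36*l^2 - 1.74*l - 0.07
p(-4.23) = -478.31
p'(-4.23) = 335.80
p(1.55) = 20.75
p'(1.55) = 41.34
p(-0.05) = 0.16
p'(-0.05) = 0.06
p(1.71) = 28.10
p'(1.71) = 50.64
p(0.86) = 3.35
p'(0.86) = 12.01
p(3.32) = 214.30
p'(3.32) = 196.52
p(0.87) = 3.47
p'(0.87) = 12.31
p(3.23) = 197.09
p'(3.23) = 185.86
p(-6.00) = -1352.66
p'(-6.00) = 671.33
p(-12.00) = -10699.64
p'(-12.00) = 2664.65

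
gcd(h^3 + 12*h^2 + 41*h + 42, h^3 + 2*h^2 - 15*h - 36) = h + 3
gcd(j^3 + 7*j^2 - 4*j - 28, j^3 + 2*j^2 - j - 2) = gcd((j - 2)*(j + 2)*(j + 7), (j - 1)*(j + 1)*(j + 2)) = j + 2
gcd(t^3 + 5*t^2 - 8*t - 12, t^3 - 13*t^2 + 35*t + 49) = t + 1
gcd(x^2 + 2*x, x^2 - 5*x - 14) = x + 2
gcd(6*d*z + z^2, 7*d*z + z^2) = z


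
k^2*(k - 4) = k^3 - 4*k^2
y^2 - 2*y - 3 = (y - 3)*(y + 1)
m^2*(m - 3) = m^3 - 3*m^2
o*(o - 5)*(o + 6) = o^3 + o^2 - 30*o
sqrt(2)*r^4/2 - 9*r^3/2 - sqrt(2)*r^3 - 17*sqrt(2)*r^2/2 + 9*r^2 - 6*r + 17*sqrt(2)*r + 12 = (r - 2)*(r - 6*sqrt(2))*(r + sqrt(2)/2)*(sqrt(2)*r/2 + 1)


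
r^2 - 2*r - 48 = (r - 8)*(r + 6)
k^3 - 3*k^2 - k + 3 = (k - 3)*(k - 1)*(k + 1)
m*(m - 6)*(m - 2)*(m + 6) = m^4 - 2*m^3 - 36*m^2 + 72*m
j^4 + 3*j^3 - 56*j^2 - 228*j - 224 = (j - 8)*(j + 2)^2*(j + 7)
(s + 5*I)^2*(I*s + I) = I*s^3 - 10*s^2 + I*s^2 - 10*s - 25*I*s - 25*I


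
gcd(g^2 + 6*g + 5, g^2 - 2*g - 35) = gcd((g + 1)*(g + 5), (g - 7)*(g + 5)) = g + 5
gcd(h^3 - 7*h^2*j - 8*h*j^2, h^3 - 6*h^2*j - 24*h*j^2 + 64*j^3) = h - 8*j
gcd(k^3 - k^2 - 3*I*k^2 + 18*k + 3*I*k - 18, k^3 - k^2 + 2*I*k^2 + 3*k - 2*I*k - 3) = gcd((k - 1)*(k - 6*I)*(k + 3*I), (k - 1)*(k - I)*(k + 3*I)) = k^2 + k*(-1 + 3*I) - 3*I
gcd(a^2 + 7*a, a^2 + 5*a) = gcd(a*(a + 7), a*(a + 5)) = a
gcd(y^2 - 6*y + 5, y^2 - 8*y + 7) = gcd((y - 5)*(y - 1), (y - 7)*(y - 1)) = y - 1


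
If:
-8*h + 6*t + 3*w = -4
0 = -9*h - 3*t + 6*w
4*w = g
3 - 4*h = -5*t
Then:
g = 8/25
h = 1/5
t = -11/25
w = 2/25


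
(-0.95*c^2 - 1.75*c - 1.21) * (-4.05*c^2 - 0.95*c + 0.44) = 3.8475*c^4 + 7.99*c^3 + 6.145*c^2 + 0.3795*c - 0.5324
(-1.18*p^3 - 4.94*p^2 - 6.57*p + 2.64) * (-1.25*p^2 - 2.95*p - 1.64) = 1.475*p^5 + 9.656*p^4 + 24.7207*p^3 + 24.1831*p^2 + 2.9868*p - 4.3296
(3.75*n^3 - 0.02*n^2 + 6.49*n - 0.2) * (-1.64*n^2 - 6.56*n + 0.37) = -6.15*n^5 - 24.5672*n^4 - 9.1249*n^3 - 42.2538*n^2 + 3.7133*n - 0.074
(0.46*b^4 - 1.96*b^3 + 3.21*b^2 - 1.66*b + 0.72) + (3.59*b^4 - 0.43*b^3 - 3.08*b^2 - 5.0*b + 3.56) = 4.05*b^4 - 2.39*b^3 + 0.13*b^2 - 6.66*b + 4.28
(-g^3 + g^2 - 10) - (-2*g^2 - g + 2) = -g^3 + 3*g^2 + g - 12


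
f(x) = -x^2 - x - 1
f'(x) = -2*x - 1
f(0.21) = -1.25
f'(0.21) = -1.42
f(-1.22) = -1.27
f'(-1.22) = 1.44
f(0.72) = -2.24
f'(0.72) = -2.44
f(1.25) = -3.81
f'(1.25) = -3.50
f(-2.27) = -3.88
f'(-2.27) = 3.54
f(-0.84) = -0.87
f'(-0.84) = 0.68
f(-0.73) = -0.80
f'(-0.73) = 0.46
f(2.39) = -9.10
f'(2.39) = -5.78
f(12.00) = -157.00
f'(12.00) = -25.00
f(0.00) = -1.00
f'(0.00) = -1.00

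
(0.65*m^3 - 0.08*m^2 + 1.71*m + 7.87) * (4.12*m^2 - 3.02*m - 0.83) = 2.678*m^5 - 2.2926*m^4 + 6.7473*m^3 + 27.3266*m^2 - 25.1867*m - 6.5321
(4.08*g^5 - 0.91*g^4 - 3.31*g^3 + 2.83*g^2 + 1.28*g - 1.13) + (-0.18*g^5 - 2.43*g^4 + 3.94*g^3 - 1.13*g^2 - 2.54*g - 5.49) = 3.9*g^5 - 3.34*g^4 + 0.63*g^3 + 1.7*g^2 - 1.26*g - 6.62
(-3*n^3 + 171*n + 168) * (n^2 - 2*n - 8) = -3*n^5 + 6*n^4 + 195*n^3 - 174*n^2 - 1704*n - 1344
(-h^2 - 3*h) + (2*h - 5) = -h^2 - h - 5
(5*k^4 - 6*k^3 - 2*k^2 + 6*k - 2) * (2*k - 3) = 10*k^5 - 27*k^4 + 14*k^3 + 18*k^2 - 22*k + 6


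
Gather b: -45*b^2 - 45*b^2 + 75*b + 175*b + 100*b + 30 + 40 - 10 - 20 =-90*b^2 + 350*b + 40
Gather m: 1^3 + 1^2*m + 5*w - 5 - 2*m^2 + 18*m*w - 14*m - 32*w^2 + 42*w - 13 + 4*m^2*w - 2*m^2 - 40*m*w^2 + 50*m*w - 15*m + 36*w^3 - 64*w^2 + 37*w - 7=m^2*(4*w - 4) + m*(-40*w^2 + 68*w - 28) + 36*w^3 - 96*w^2 + 84*w - 24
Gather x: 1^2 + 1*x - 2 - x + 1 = 0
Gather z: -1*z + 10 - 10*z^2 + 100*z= -10*z^2 + 99*z + 10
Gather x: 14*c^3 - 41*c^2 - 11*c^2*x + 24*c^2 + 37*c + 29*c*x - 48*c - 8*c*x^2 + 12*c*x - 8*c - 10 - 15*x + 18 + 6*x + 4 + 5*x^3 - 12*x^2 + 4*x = 14*c^3 - 17*c^2 - 19*c + 5*x^3 + x^2*(-8*c - 12) + x*(-11*c^2 + 41*c - 5) + 12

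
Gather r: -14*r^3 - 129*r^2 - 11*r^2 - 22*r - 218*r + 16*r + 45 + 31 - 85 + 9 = -14*r^3 - 140*r^2 - 224*r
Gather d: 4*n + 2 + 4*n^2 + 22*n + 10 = 4*n^2 + 26*n + 12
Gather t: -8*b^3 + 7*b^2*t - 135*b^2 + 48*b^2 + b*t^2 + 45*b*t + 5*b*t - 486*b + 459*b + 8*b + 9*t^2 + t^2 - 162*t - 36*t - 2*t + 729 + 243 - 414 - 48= -8*b^3 - 87*b^2 - 19*b + t^2*(b + 10) + t*(7*b^2 + 50*b - 200) + 510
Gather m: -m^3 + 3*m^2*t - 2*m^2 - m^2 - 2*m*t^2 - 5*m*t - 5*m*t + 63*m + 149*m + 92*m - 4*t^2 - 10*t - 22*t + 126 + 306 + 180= -m^3 + m^2*(3*t - 3) + m*(-2*t^2 - 10*t + 304) - 4*t^2 - 32*t + 612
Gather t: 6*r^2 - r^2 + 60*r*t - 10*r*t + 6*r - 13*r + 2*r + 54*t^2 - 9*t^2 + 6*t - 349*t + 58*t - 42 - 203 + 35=5*r^2 - 5*r + 45*t^2 + t*(50*r - 285) - 210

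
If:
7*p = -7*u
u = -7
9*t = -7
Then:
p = 7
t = -7/9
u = -7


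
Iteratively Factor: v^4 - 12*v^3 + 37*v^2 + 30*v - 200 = (v - 5)*(v^3 - 7*v^2 + 2*v + 40) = (v - 5)^2*(v^2 - 2*v - 8) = (v - 5)^2*(v - 4)*(v + 2)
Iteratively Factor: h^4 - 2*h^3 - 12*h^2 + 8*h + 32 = (h - 2)*(h^3 - 12*h - 16) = (h - 2)*(h + 2)*(h^2 - 2*h - 8) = (h - 4)*(h - 2)*(h + 2)*(h + 2)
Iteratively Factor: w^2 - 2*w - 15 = (w - 5)*(w + 3)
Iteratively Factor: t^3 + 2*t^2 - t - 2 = (t + 1)*(t^2 + t - 2) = (t - 1)*(t + 1)*(t + 2)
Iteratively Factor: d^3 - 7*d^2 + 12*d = (d - 4)*(d^2 - 3*d) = (d - 4)*(d - 3)*(d)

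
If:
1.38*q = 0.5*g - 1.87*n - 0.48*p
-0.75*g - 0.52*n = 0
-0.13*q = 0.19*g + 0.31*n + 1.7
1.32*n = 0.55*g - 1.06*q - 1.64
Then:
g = -34.20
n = 49.33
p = 4.27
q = -80.72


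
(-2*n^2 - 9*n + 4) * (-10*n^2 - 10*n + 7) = 20*n^4 + 110*n^3 + 36*n^2 - 103*n + 28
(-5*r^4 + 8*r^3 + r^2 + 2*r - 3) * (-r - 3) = 5*r^5 + 7*r^4 - 25*r^3 - 5*r^2 - 3*r + 9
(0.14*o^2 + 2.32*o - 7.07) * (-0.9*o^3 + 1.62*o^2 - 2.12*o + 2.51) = -0.126*o^5 - 1.8612*o^4 + 9.8246*o^3 - 16.0204*o^2 + 20.8116*o - 17.7457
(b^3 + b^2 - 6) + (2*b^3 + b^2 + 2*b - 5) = 3*b^3 + 2*b^2 + 2*b - 11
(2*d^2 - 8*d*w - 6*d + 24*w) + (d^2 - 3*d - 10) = 3*d^2 - 8*d*w - 9*d + 24*w - 10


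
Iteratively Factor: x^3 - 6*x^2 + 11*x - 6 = (x - 1)*(x^2 - 5*x + 6) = (x - 2)*(x - 1)*(x - 3)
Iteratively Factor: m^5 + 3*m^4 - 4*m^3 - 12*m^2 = (m + 2)*(m^4 + m^3 - 6*m^2) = (m - 2)*(m + 2)*(m^3 + 3*m^2) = (m - 2)*(m + 2)*(m + 3)*(m^2) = m*(m - 2)*(m + 2)*(m + 3)*(m)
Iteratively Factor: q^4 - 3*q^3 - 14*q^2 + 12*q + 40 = (q - 5)*(q^3 + 2*q^2 - 4*q - 8) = (q - 5)*(q - 2)*(q^2 + 4*q + 4) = (q - 5)*(q - 2)*(q + 2)*(q + 2)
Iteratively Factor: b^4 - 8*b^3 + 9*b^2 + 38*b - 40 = (b - 4)*(b^3 - 4*b^2 - 7*b + 10) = (b - 4)*(b + 2)*(b^2 - 6*b + 5) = (b - 5)*(b - 4)*(b + 2)*(b - 1)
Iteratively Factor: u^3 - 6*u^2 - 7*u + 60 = (u + 3)*(u^2 - 9*u + 20) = (u - 4)*(u + 3)*(u - 5)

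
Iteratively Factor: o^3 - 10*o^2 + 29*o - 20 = (o - 4)*(o^2 - 6*o + 5) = (o - 5)*(o - 4)*(o - 1)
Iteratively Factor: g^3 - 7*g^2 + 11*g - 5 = (g - 1)*(g^2 - 6*g + 5) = (g - 1)^2*(g - 5)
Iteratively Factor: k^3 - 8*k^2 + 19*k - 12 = (k - 4)*(k^2 - 4*k + 3) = (k - 4)*(k - 3)*(k - 1)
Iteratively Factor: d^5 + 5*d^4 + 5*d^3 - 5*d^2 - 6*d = (d + 1)*(d^4 + 4*d^3 + d^2 - 6*d) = d*(d + 1)*(d^3 + 4*d^2 + d - 6) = d*(d - 1)*(d + 1)*(d^2 + 5*d + 6) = d*(d - 1)*(d + 1)*(d + 2)*(d + 3)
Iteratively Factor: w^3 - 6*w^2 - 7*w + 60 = (w - 5)*(w^2 - w - 12) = (w - 5)*(w + 3)*(w - 4)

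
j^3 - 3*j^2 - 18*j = j*(j - 6)*(j + 3)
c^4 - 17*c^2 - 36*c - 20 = (c - 5)*(c + 1)*(c + 2)^2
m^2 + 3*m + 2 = (m + 1)*(m + 2)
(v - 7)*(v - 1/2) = v^2 - 15*v/2 + 7/2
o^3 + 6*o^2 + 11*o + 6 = (o + 1)*(o + 2)*(o + 3)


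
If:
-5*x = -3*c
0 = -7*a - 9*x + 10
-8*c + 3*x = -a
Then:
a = 155/122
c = 25/122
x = 15/122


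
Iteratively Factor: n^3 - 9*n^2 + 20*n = (n - 4)*(n^2 - 5*n) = n*(n - 4)*(n - 5)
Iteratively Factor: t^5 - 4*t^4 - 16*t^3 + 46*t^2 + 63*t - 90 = (t - 5)*(t^4 + t^3 - 11*t^2 - 9*t + 18) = (t - 5)*(t + 3)*(t^3 - 2*t^2 - 5*t + 6) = (t - 5)*(t + 2)*(t + 3)*(t^2 - 4*t + 3) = (t - 5)*(t - 3)*(t + 2)*(t + 3)*(t - 1)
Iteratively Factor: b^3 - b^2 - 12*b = (b)*(b^2 - b - 12) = b*(b + 3)*(b - 4)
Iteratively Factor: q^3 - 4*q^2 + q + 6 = (q - 2)*(q^2 - 2*q - 3) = (q - 2)*(q + 1)*(q - 3)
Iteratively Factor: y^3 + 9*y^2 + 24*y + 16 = (y + 4)*(y^2 + 5*y + 4) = (y + 1)*(y + 4)*(y + 4)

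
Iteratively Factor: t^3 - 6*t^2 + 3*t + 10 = (t - 5)*(t^2 - t - 2) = (t - 5)*(t - 2)*(t + 1)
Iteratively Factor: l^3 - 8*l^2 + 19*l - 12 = (l - 4)*(l^2 - 4*l + 3) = (l - 4)*(l - 1)*(l - 3)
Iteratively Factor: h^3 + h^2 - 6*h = (h)*(h^2 + h - 6) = h*(h + 3)*(h - 2)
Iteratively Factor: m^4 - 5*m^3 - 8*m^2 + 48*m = (m)*(m^3 - 5*m^2 - 8*m + 48) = m*(m - 4)*(m^2 - m - 12) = m*(m - 4)*(m + 3)*(m - 4)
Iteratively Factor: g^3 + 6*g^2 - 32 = (g + 4)*(g^2 + 2*g - 8) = (g - 2)*(g + 4)*(g + 4)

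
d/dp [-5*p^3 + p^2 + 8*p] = -15*p^2 + 2*p + 8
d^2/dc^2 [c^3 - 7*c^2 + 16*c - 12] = 6*c - 14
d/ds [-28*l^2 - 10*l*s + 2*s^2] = -10*l + 4*s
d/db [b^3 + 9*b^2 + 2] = 3*b*(b + 6)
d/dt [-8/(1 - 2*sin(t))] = -16*cos(t)/(2*sin(t) - 1)^2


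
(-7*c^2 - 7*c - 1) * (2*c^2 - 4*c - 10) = -14*c^4 + 14*c^3 + 96*c^2 + 74*c + 10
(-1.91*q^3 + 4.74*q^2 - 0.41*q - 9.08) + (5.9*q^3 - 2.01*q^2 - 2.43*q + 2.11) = 3.99*q^3 + 2.73*q^2 - 2.84*q - 6.97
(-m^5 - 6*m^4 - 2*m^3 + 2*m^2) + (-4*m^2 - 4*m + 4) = -m^5 - 6*m^4 - 2*m^3 - 2*m^2 - 4*m + 4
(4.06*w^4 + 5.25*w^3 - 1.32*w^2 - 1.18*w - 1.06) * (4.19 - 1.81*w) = -7.3486*w^5 + 7.5089*w^4 + 24.3867*w^3 - 3.395*w^2 - 3.0256*w - 4.4414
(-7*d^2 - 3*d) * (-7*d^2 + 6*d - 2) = 49*d^4 - 21*d^3 - 4*d^2 + 6*d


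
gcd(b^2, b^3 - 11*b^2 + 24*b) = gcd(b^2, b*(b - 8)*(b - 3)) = b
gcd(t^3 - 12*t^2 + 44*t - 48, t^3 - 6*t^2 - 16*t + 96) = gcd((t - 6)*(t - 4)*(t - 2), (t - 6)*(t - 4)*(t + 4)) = t^2 - 10*t + 24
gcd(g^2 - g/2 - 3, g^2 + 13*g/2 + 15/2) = g + 3/2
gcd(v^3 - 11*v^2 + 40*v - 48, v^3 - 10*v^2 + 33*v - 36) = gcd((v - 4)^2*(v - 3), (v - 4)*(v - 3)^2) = v^2 - 7*v + 12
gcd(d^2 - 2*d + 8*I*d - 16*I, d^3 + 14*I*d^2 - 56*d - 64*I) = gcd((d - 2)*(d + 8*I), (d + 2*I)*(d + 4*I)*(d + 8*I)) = d + 8*I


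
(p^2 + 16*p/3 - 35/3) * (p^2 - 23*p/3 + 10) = p^4 - 7*p^3/3 - 383*p^2/9 + 1285*p/9 - 350/3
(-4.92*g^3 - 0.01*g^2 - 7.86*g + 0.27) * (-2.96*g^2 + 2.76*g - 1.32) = 14.5632*g^5 - 13.5496*g^4 + 29.7324*g^3 - 22.4796*g^2 + 11.1204*g - 0.3564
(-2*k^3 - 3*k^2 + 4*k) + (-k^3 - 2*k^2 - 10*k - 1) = -3*k^3 - 5*k^2 - 6*k - 1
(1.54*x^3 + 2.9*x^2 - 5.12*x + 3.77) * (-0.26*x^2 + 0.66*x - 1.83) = -0.4004*x^5 + 0.2624*x^4 + 0.427*x^3 - 9.6664*x^2 + 11.8578*x - 6.8991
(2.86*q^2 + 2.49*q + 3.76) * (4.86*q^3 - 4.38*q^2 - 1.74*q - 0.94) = 13.8996*q^5 - 0.425399999999998*q^4 + 2.391*q^3 - 23.4898*q^2 - 8.883*q - 3.5344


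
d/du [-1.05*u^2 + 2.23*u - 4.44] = 2.23 - 2.1*u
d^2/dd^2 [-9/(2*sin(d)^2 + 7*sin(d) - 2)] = 9*(16*sin(d)^4 + 42*sin(d)^3 + 41*sin(d)^2 - 70*sin(d) - 106)/(7*sin(d) - cos(2*d) - 1)^3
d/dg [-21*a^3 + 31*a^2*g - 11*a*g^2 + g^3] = 31*a^2 - 22*a*g + 3*g^2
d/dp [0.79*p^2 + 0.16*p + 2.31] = 1.58*p + 0.16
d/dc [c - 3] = 1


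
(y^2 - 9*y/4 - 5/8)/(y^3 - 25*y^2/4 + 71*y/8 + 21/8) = (2*y - 5)/(2*y^2 - 13*y + 21)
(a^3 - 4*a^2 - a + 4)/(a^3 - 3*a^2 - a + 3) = (a - 4)/(a - 3)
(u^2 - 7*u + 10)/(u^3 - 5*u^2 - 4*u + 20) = 1/(u + 2)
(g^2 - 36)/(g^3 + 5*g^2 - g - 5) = (g^2 - 36)/(g^3 + 5*g^2 - g - 5)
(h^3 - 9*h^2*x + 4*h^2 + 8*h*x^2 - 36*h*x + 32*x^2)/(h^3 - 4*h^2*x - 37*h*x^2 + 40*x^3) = (h + 4)/(h + 5*x)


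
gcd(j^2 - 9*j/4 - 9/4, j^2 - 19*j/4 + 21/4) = j - 3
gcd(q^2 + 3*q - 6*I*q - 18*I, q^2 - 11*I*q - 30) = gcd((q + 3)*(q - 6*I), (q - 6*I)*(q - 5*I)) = q - 6*I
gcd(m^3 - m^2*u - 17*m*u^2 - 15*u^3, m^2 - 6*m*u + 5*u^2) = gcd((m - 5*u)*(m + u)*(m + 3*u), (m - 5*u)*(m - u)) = -m + 5*u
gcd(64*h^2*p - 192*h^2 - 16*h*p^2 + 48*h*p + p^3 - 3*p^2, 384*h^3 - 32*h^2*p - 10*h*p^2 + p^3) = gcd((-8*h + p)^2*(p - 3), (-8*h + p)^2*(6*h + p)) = 64*h^2 - 16*h*p + p^2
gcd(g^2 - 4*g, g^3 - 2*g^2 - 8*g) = g^2 - 4*g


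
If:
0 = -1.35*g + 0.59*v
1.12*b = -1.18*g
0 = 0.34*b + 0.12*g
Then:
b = 0.00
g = 0.00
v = 0.00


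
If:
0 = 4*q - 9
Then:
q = 9/4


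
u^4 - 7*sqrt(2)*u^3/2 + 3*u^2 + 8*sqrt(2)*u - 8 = (u - 2*sqrt(2))^2*(u - sqrt(2)/2)*(u + sqrt(2))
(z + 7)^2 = z^2 + 14*z + 49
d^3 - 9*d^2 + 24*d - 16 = (d - 4)^2*(d - 1)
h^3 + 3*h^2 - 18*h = h*(h - 3)*(h + 6)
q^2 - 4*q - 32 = (q - 8)*(q + 4)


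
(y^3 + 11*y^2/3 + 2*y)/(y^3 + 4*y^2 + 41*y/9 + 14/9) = 3*y*(y + 3)/(3*y^2 + 10*y + 7)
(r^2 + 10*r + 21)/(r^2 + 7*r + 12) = (r + 7)/(r + 4)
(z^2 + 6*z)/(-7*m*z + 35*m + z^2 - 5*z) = z*(z + 6)/(-7*m*z + 35*m + z^2 - 5*z)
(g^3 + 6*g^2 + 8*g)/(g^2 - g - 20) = g*(g + 2)/(g - 5)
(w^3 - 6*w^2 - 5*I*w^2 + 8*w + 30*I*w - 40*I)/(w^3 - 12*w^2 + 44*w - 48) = (w - 5*I)/(w - 6)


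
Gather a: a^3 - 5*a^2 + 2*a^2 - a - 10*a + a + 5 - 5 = a^3 - 3*a^2 - 10*a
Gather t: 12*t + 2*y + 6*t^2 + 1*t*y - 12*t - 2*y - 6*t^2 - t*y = 0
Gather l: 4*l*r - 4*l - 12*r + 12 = l*(4*r - 4) - 12*r + 12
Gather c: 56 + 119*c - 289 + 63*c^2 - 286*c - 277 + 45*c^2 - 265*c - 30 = 108*c^2 - 432*c - 540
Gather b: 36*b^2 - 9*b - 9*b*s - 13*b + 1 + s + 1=36*b^2 + b*(-9*s - 22) + s + 2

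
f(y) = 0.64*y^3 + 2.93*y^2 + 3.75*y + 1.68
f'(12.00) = 350.55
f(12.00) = 1574.52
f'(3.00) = 38.61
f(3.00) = 56.58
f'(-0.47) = 1.42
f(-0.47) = 0.50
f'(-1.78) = -0.60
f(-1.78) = 0.68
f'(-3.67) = 8.10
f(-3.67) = -4.25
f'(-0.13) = 3.02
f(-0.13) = 1.24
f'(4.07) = 59.40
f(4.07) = 108.63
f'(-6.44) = 45.64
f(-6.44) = -71.89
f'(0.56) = 7.63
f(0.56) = 4.81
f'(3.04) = 39.31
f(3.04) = 58.14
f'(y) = 1.92*y^2 + 5.86*y + 3.75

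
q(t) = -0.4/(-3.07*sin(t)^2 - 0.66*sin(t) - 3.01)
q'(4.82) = 0.01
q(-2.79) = 0.13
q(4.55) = 0.07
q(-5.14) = 0.07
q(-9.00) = 0.12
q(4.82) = 0.07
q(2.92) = 0.12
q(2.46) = 0.09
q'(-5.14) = -0.03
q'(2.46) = 0.07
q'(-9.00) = -0.06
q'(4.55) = -0.01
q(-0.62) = 0.11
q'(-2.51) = -0.07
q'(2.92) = 0.07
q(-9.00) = 0.12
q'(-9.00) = -0.06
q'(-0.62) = 0.07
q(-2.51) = 0.11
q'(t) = -0.4*(6.14*sin(t)*cos(t) + 0.66*cos(t))/(-3.07*sin(t)^2 - 0.66*sin(t) - 3.01)^2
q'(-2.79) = -0.06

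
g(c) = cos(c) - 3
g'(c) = -sin(c)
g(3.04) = -3.99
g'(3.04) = -0.10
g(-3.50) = -3.94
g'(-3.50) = -0.35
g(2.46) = -3.78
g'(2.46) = -0.63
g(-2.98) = -3.99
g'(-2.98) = 0.16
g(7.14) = -2.35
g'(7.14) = -0.76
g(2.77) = -3.93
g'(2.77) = -0.36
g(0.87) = -2.36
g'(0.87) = -0.76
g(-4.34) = -3.36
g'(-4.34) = -0.93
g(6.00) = -2.04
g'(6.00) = 0.28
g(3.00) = -3.99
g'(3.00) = -0.14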